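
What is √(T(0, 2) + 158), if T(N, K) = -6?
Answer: 2*√38 ≈ 12.329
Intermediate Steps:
√(T(0, 2) + 158) = √(-6 + 158) = √152 = 2*√38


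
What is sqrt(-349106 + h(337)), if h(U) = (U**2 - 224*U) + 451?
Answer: I*sqrt(310574) ≈ 557.29*I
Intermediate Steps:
h(U) = 451 + U**2 - 224*U
sqrt(-349106 + h(337)) = sqrt(-349106 + (451 + 337**2 - 224*337)) = sqrt(-349106 + (451 + 113569 - 75488)) = sqrt(-349106 + 38532) = sqrt(-310574) = I*sqrt(310574)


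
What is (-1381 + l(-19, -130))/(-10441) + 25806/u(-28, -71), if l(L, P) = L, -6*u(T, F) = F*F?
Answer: -1609585276/52633081 ≈ -30.581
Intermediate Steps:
u(T, F) = -F**2/6 (u(T, F) = -F*F/6 = -F**2/6)
(-1381 + l(-19, -130))/(-10441) + 25806/u(-28, -71) = (-1381 - 19)/(-10441) + 25806/((-1/6*(-71)**2)) = -1400*(-1/10441) + 25806/((-1/6*5041)) = 1400/10441 + 25806/(-5041/6) = 1400/10441 + 25806*(-6/5041) = 1400/10441 - 154836/5041 = -1609585276/52633081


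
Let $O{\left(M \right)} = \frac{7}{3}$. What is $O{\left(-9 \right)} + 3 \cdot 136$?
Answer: $\frac{1231}{3} \approx 410.33$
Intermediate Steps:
$O{\left(M \right)} = \frac{7}{3}$ ($O{\left(M \right)} = 7 \cdot \frac{1}{3} = \frac{7}{3}$)
$O{\left(-9 \right)} + 3 \cdot 136 = \frac{7}{3} + 3 \cdot 136 = \frac{7}{3} + 408 = \frac{1231}{3}$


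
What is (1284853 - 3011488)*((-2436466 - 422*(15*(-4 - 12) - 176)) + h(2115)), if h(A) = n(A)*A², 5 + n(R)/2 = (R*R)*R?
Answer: -146144472507717244558110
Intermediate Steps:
n(R) = -10 + 2*R³ (n(R) = -10 + 2*((R*R)*R) = -10 + 2*(R²*R) = -10 + 2*R³)
h(A) = A²*(-10 + 2*A³) (h(A) = (-10 + 2*A³)*A² = A²*(-10 + 2*A³))
(1284853 - 3011488)*((-2436466 - 422*(15*(-4 - 12) - 176)) + h(2115)) = (1284853 - 3011488)*((-2436466 - 422*(15*(-4 - 12) - 176)) + 2*2115²*(-5 + 2115³)) = -1726635*((-2436466 - 422*(15*(-16) - 176)) + 2*4473225*(-5 + 9460870875)) = -1726635*((-2436466 - 422*(-240 - 176)) + 2*4473225*9460870870) = -1726635*((-2436466 - 422*(-416)) + 84641208194911500) = -1726635*((-2436466 - 1*(-175552)) + 84641208194911500) = -1726635*((-2436466 + 175552) + 84641208194911500) = -1726635*(-2260914 + 84641208194911500) = -1726635*84641208192650586 = -146144472507717244558110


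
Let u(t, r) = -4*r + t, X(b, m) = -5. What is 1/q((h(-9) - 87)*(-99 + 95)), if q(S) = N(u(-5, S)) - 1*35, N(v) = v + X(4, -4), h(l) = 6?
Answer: -1/1341 ≈ -0.00074571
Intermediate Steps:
u(t, r) = t - 4*r
N(v) = -5 + v (N(v) = v - 5 = -5 + v)
q(S) = -45 - 4*S (q(S) = (-5 + (-5 - 4*S)) - 1*35 = (-10 - 4*S) - 35 = -45 - 4*S)
1/q((h(-9) - 87)*(-99 + 95)) = 1/(-45 - 4*(6 - 87)*(-99 + 95)) = 1/(-45 - (-324)*(-4)) = 1/(-45 - 4*324) = 1/(-45 - 1296) = 1/(-1341) = -1/1341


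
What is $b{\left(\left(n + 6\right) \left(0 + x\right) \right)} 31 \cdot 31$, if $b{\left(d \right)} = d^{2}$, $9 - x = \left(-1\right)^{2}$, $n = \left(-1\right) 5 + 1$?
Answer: $246016$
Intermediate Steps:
$n = -4$ ($n = -5 + 1 = -4$)
$x = 8$ ($x = 9 - \left(-1\right)^{2} = 9 - 1 = 8$)
$b{\left(\left(n + 6\right) \left(0 + x\right) \right)} 31 \cdot 31 = \left(\left(-4 + 6\right) \left(0 + 8\right)\right)^{2} \cdot 31 \cdot 31 = \left(2 \cdot 8\right)^{2} \cdot 31 \cdot 31 = 16^{2} \cdot 31 \cdot 31 = 256 \cdot 31 \cdot 31 = 7936 \cdot 31 = 246016$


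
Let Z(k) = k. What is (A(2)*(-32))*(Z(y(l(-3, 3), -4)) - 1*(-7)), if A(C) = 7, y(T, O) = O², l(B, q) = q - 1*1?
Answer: -5152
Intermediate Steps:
l(B, q) = -1 + q (l(B, q) = q - 1 = -1 + q)
(A(2)*(-32))*(Z(y(l(-3, 3), -4)) - 1*(-7)) = (7*(-32))*((-4)² - 1*(-7)) = -224*(16 + 7) = -224*23 = -5152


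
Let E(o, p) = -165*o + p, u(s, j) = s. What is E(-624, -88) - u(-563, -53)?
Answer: 103435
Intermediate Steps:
E(o, p) = p - 165*o
E(-624, -88) - u(-563, -53) = (-88 - 165*(-624)) - 1*(-563) = (-88 + 102960) + 563 = 102872 + 563 = 103435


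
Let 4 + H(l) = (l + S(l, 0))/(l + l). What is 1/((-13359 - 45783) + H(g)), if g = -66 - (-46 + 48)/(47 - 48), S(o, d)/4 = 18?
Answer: -16/946337 ≈ -1.6907e-5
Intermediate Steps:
S(o, d) = 72 (S(o, d) = 4*18 = 72)
g = -64 (g = -66 - 2/(-1) = -66 - 2*(-1) = -66 - 1*(-2) = -66 + 2 = -64)
H(l) = -4 + (72 + l)/(2*l) (H(l) = -4 + (l + 72)/(l + l) = -4 + (72 + l)/((2*l)) = -4 + (72 + l)*(1/(2*l)) = -4 + (72 + l)/(2*l))
1/((-13359 - 45783) + H(g)) = 1/((-13359 - 45783) + (-7/2 + 36/(-64))) = 1/(-59142 + (-7/2 + 36*(-1/64))) = 1/(-59142 + (-7/2 - 9/16)) = 1/(-59142 - 65/16) = 1/(-946337/16) = -16/946337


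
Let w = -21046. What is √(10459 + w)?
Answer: I*√10587 ≈ 102.89*I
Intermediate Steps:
√(10459 + w) = √(10459 - 21046) = √(-10587) = I*√10587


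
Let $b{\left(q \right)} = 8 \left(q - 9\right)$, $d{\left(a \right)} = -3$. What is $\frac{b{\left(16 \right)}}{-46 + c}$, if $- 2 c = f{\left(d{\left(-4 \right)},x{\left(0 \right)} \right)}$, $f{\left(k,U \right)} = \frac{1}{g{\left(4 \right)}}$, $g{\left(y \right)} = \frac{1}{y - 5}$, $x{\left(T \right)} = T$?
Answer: $- \frac{16}{13} \approx -1.2308$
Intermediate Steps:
$b{\left(q \right)} = -72 + 8 q$ ($b{\left(q \right)} = 8 \left(-9 + q\right) = -72 + 8 q$)
$g{\left(y \right)} = \frac{1}{-5 + y}$
$f{\left(k,U \right)} = -1$ ($f{\left(k,U \right)} = \frac{1}{\frac{1}{-5 + 4}} = \frac{1}{\frac{1}{-1}} = \frac{1}{-1} = -1$)
$c = \frac{1}{2}$ ($c = \left(- \frac{1}{2}\right) \left(-1\right) = \frac{1}{2} \approx 0.5$)
$\frac{b{\left(16 \right)}}{-46 + c} = \frac{-72 + 8 \cdot 16}{-46 + \frac{1}{2}} = \frac{-72 + 128}{- \frac{91}{2}} = 56 \left(- \frac{2}{91}\right) = - \frac{16}{13}$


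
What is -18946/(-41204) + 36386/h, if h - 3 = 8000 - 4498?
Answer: 782827237/72210010 ≈ 10.841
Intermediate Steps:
h = 3505 (h = 3 + (8000 - 4498) = 3 + 3502 = 3505)
-18946/(-41204) + 36386/h = -18946/(-41204) + 36386/3505 = -18946*(-1/41204) + 36386*(1/3505) = 9473/20602 + 36386/3505 = 782827237/72210010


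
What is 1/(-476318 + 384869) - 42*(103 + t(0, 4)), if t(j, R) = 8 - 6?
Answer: -403290091/91449 ≈ -4410.0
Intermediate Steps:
t(j, R) = 2
1/(-476318 + 384869) - 42*(103 + t(0, 4)) = 1/(-476318 + 384869) - 42*(103 + 2) = 1/(-91449) - 42*105 = -1/91449 - 4410 = -403290091/91449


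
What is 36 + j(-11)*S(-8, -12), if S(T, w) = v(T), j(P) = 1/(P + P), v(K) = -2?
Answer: 397/11 ≈ 36.091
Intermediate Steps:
j(P) = 1/(2*P)
S(T, w) = -2
36 + j(-11)*S(-8, -12) = 36 + ((½)/(-11))*(-2) = 36 + ((½)*(-1/11))*(-2) = 36 - 1/22*(-2) = 36 + 1/11 = 397/11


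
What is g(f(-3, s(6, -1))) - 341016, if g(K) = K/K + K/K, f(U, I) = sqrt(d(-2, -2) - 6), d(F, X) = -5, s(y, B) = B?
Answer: -341014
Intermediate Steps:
f(U, I) = I*sqrt(11) (f(U, I) = sqrt(-5 - 6) = sqrt(-11) = I*sqrt(11))
g(K) = 2 (g(K) = 1 + 1 = 2)
g(f(-3, s(6, -1))) - 341016 = 2 - 341016 = -341014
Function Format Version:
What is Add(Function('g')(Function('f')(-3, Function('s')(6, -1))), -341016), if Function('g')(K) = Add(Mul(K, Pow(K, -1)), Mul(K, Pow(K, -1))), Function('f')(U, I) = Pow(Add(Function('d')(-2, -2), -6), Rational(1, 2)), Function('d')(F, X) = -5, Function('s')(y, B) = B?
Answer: -341014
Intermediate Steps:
Function('f')(U, I) = Mul(I, Pow(11, Rational(1, 2))) (Function('f')(U, I) = Pow(Add(-5, -6), Rational(1, 2)) = Pow(-11, Rational(1, 2)) = Mul(I, Pow(11, Rational(1, 2))))
Function('g')(K) = 2 (Function('g')(K) = Add(1, 1) = 2)
Add(Function('g')(Function('f')(-3, Function('s')(6, -1))), -341016) = Add(2, -341016) = -341014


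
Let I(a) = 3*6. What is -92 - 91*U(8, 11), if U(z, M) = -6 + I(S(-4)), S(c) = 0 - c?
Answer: -1184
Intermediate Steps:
S(c) = -c
I(a) = 18
U(z, M) = 12 (U(z, M) = -6 + 18 = 12)
-92 - 91*U(8, 11) = -92 - 91*12 = -92 - 1092 = -1184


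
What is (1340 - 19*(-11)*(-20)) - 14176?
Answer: -17016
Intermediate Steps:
(1340 - 19*(-11)*(-20)) - 14176 = (1340 - (-209)*(-20)) - 14176 = (1340 - 1*4180) - 14176 = (1340 - 4180) - 14176 = -2840 - 14176 = -17016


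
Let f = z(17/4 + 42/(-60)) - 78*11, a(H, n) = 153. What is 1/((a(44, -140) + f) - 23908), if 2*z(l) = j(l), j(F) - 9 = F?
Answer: -40/984269 ≈ -4.0639e-5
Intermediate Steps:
j(F) = 9 + F
z(l) = 9/2 + l/2 (z(l) = (9 + l)/2 = 9/2 + l/2)
f = -34069/40 (f = (9/2 + (17/4 + 42/(-60))/2) - 78*11 = (9/2 + (17*(¼) + 42*(-1/60))/2) - 858 = (9/2 + (17/4 - 7/10)/2) - 858 = (9/2 + (½)*(71/20)) - 858 = (9/2 + 71/40) - 858 = 251/40 - 858 = -34069/40 ≈ -851.72)
1/((a(44, -140) + f) - 23908) = 1/((153 - 34069/40) - 23908) = 1/(-27949/40 - 23908) = 1/(-984269/40) = -40/984269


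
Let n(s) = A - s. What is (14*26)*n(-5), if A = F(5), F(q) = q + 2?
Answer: 4368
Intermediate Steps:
F(q) = 2 + q
A = 7 (A = 2 + 5 = 7)
n(s) = 7 - s
(14*26)*n(-5) = (14*26)*(7 - 1*(-5)) = 364*(7 + 5) = 364*12 = 4368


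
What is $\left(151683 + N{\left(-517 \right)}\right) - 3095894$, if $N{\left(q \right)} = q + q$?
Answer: $-2945245$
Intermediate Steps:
$N{\left(q \right)} = 2 q$
$\left(151683 + N{\left(-517 \right)}\right) - 3095894 = \left(151683 + 2 \left(-517\right)\right) - 3095894 = \left(151683 - 1034\right) - 3095894 = 150649 - 3095894 = -2945245$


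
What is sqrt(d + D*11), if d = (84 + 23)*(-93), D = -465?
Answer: 9*I*sqrt(186) ≈ 122.74*I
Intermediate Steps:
d = -9951 (d = 107*(-93) = -9951)
sqrt(d + D*11) = sqrt(-9951 - 465*11) = sqrt(-9951 - 5115) = sqrt(-15066) = 9*I*sqrt(186)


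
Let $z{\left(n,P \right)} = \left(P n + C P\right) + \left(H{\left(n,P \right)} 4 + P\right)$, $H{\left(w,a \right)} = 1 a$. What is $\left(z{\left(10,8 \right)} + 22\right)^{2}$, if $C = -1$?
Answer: $17956$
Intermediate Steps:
$H{\left(w,a \right)} = a$
$z{\left(n,P \right)} = 4 P + P n$ ($z{\left(n,P \right)} = \left(P n - P\right) + \left(P 4 + P\right) = \left(- P + P n\right) + \left(4 P + P\right) = \left(- P + P n\right) + 5 P = 4 P + P n$)
$\left(z{\left(10,8 \right)} + 22\right)^{2} = \left(8 \left(4 + 10\right) + 22\right)^{2} = \left(8 \cdot 14 + 22\right)^{2} = \left(112 + 22\right)^{2} = 134^{2} = 17956$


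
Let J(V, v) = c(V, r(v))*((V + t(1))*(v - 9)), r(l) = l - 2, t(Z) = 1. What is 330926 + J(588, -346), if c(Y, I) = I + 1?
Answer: 72886891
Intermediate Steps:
r(l) = -2 + l
c(Y, I) = 1 + I
J(V, v) = (1 + V)*(-1 + v)*(-9 + v) (J(V, v) = (1 + (-2 + v))*((V + 1)*(v - 9)) = (-1 + v)*((1 + V)*(-9 + v)) = (1 + V)*(-1 + v)*(-9 + v))
330926 + J(588, -346) = 330926 + (-1 - 346)*(-9 - 346 - 9*588 + 588*(-346)) = 330926 - 347*(-9 - 346 - 5292 - 203448) = 330926 - 347*(-209095) = 330926 + 72555965 = 72886891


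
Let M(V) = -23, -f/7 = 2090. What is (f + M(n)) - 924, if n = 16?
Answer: -15577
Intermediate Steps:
f = -14630 (f = -7*2090 = -14630)
(f + M(n)) - 924 = (-14630 - 23) - 924 = -14653 - 924 = -15577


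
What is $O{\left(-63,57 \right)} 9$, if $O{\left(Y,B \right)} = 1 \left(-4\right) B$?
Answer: $-2052$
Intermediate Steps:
$O{\left(Y,B \right)} = - 4 B$
$O{\left(-63,57 \right)} 9 = \left(-4\right) 57 \cdot 9 = \left(-228\right) 9 = -2052$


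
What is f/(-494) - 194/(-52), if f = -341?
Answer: 84/19 ≈ 4.4211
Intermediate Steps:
f/(-494) - 194/(-52) = -341/(-494) - 194/(-52) = -341*(-1/494) - 194*(-1/52) = 341/494 + 97/26 = 84/19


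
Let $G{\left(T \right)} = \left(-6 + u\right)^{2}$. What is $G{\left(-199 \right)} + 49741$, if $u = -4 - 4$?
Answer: $49937$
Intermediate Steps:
$u = -8$
$G{\left(T \right)} = 196$ ($G{\left(T \right)} = \left(-6 - 8\right)^{2} = \left(-14\right)^{2} = 196$)
$G{\left(-199 \right)} + 49741 = 196 + 49741 = 49937$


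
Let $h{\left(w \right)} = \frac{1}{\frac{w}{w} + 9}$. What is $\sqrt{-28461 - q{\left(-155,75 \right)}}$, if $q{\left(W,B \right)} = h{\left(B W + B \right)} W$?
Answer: $\frac{i \sqrt{113782}}{2} \approx 168.66 i$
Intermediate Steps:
$h{\left(w \right)} = \frac{1}{10}$ ($h{\left(w \right)} = \frac{1}{1 + 9} = \frac{1}{10}$)
$q{\left(W,B \right)} = \frac{W}{10}$
$\sqrt{-28461 - q{\left(-155,75 \right)}} = \sqrt{-28461 - \frac{1}{10} \left(-155\right)} = \sqrt{-28461 - - \frac{31}{2}} = \sqrt{-28461 + \frac{31}{2}} = \sqrt{- \frac{56891}{2}} = \frac{i \sqrt{113782}}{2}$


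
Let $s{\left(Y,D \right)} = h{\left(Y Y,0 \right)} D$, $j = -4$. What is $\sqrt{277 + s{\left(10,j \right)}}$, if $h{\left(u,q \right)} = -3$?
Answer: $17$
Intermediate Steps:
$s{\left(Y,D \right)} = - 3 D$
$\sqrt{277 + s{\left(10,j \right)}} = \sqrt{277 - -12} = \sqrt{277 + 12} = \sqrt{289} = 17$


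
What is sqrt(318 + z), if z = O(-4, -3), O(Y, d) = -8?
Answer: sqrt(310) ≈ 17.607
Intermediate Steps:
z = -8
sqrt(318 + z) = sqrt(318 - 8) = sqrt(310)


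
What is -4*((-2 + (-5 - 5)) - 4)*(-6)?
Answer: -384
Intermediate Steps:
-4*((-2 + (-5 - 5)) - 4)*(-6) = -4*((-2 - 10) - 4)*(-6) = -4*(-12 - 4)*(-6) = -4*(-16)*(-6) = 64*(-6) = -384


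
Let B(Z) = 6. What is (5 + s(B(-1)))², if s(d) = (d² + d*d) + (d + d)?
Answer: 7921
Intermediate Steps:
s(d) = 2*d + 2*d² (s(d) = (d² + d²) + 2*d = 2*d² + 2*d = 2*d + 2*d²)
(5 + s(B(-1)))² = (5 + 2*6*(1 + 6))² = (5 + 2*6*7)² = (5 + 84)² = 89² = 7921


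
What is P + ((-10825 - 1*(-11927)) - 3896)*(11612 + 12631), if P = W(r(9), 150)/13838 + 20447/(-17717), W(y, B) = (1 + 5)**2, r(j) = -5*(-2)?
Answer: -1186173579384479/17511989 ≈ -6.7735e+7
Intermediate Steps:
r(j) = 10
W(y, B) = 36 (W(y, B) = 6**2 = 36)
P = -20164841/17511989 (P = 36/13838 + 20447/(-17717) = 36*(1/13838) + 20447*(-1/17717) = 18/6919 - 2921/2531 = -20164841/17511989 ≈ -1.1515)
P + ((-10825 - 1*(-11927)) - 3896)*(11612 + 12631) = -20164841/17511989 + ((-10825 - 1*(-11927)) - 3896)*(11612 + 12631) = -20164841/17511989 + ((-10825 + 11927) - 3896)*24243 = -20164841/17511989 + (1102 - 3896)*24243 = -20164841/17511989 - 2794*24243 = -20164841/17511989 - 67734942 = -1186173579384479/17511989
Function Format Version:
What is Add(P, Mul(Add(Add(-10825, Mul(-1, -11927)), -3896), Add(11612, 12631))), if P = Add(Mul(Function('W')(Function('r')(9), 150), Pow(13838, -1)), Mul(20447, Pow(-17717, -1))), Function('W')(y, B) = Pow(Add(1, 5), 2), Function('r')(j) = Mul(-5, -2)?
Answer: Rational(-1186173579384479, 17511989) ≈ -6.7735e+7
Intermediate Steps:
Function('r')(j) = 10
Function('W')(y, B) = 36 (Function('W')(y, B) = Pow(6, 2) = 36)
P = Rational(-20164841, 17511989) (P = Add(Mul(36, Pow(13838, -1)), Mul(20447, Pow(-17717, -1))) = Add(Mul(36, Rational(1, 13838)), Mul(20447, Rational(-1, 17717))) = Add(Rational(18, 6919), Rational(-2921, 2531)) = Rational(-20164841, 17511989) ≈ -1.1515)
Add(P, Mul(Add(Add(-10825, Mul(-1, -11927)), -3896), Add(11612, 12631))) = Add(Rational(-20164841, 17511989), Mul(Add(Add(-10825, Mul(-1, -11927)), -3896), Add(11612, 12631))) = Add(Rational(-20164841, 17511989), Mul(Add(Add(-10825, 11927), -3896), 24243)) = Add(Rational(-20164841, 17511989), Mul(Add(1102, -3896), 24243)) = Add(Rational(-20164841, 17511989), Mul(-2794, 24243)) = Add(Rational(-20164841, 17511989), -67734942) = Rational(-1186173579384479, 17511989)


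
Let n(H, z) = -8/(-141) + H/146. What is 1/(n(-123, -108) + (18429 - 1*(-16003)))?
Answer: 20586/708800977 ≈ 2.9043e-5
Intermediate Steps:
n(H, z) = 8/141 + H/146 (n(H, z) = -8*(-1/141) + H*(1/146) = 8/141 + H/146)
1/(n(-123, -108) + (18429 - 1*(-16003))) = 1/((8/141 + (1/146)*(-123)) + (18429 - 1*(-16003))) = 1/((8/141 - 123/146) + (18429 + 16003)) = 1/(-16175/20586 + 34432) = 1/(708800977/20586) = 20586/708800977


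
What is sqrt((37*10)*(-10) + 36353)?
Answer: sqrt(32653) ≈ 180.70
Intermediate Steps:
sqrt((37*10)*(-10) + 36353) = sqrt(370*(-10) + 36353) = sqrt(-3700 + 36353) = sqrt(32653)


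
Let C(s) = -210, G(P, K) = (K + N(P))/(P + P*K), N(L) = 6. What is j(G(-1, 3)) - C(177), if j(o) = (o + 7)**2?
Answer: 3721/16 ≈ 232.56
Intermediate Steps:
G(P, K) = (6 + K)/(P + K*P) (G(P, K) = (K + 6)/(P + P*K) = (6 + K)/(P + K*P))
j(o) = (7 + o)**2
j(G(-1, 3)) - C(177) = (7 + (6 + 3)/((-1)*(1 + 3)))**2 - 1*(-210) = (7 - 1*9/4)**2 + 210 = (7 - 1*1/4*9)**2 + 210 = (7 - 9/4)**2 + 210 = (19/4)**2 + 210 = 361/16 + 210 = 3721/16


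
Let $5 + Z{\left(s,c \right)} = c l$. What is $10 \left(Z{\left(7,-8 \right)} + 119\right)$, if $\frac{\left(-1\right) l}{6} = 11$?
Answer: $6420$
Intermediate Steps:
$l = -66$ ($l = \left(-6\right) 11 = -66$)
$Z{\left(s,c \right)} = -5 - 66 c$ ($Z{\left(s,c \right)} = -5 + c \left(-66\right) = -5 - 66 c$)
$10 \left(Z{\left(7,-8 \right)} + 119\right) = 10 \left(\left(-5 - -528\right) + 119\right) = 10 \left(\left(-5 + 528\right) + 119\right) = 10 \left(523 + 119\right) = 10 \cdot 642 = 6420$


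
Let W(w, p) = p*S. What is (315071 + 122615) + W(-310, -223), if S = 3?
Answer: 437017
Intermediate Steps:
W(w, p) = 3*p (W(w, p) = p*3 = 3*p)
(315071 + 122615) + W(-310, -223) = (315071 + 122615) + 3*(-223) = 437686 - 669 = 437017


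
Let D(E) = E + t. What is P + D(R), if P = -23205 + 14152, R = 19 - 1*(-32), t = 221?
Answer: -8781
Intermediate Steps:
R = 51 (R = 19 + 32 = 51)
P = -9053
D(E) = 221 + E (D(E) = E + 221 = 221 + E)
P + D(R) = -9053 + (221 + 51) = -9053 + 272 = -8781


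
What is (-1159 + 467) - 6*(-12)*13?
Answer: 244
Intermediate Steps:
(-1159 + 467) - 6*(-12)*13 = -692 - (-72)*13 = -692 - 1*(-936) = -692 + 936 = 244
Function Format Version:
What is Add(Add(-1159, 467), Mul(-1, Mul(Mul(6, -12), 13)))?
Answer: 244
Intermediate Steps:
Add(Add(-1159, 467), Mul(-1, Mul(Mul(6, -12), 13))) = Add(-692, Mul(-1, Mul(-72, 13))) = Add(-692, Mul(-1, -936)) = Add(-692, 936) = 244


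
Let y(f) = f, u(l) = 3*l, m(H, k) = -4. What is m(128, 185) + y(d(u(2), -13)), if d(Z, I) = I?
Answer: -17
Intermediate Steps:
m(128, 185) + y(d(u(2), -13)) = -4 - 13 = -17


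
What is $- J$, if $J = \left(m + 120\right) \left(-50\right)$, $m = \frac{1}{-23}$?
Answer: $\frac{137950}{23} \approx 5997.8$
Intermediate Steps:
$m = - \frac{1}{23} \approx -0.043478$
$J = - \frac{137950}{23}$ ($J = \left(- \frac{1}{23} + 120\right) \left(-50\right) = \frac{2759}{23} \left(-50\right) = - \frac{137950}{23} \approx -5997.8$)
$- J = \left(-1\right) \left(- \frac{137950}{23}\right) = \frac{137950}{23}$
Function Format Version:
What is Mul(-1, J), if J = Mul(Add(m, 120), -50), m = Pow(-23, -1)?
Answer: Rational(137950, 23) ≈ 5997.8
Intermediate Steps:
m = Rational(-1, 23) ≈ -0.043478
J = Rational(-137950, 23) (J = Mul(Add(Rational(-1, 23), 120), -50) = Mul(Rational(2759, 23), -50) = Rational(-137950, 23) ≈ -5997.8)
Mul(-1, J) = Mul(-1, Rational(-137950, 23)) = Rational(137950, 23)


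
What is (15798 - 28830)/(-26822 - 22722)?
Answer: 1629/6193 ≈ 0.26304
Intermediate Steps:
(15798 - 28830)/(-26822 - 22722) = -13032/(-49544) = -13032*(-1/49544) = 1629/6193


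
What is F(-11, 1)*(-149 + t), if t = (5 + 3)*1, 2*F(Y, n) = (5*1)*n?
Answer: -705/2 ≈ -352.50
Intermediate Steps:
F(Y, n) = 5*n/2 (F(Y, n) = ((5*1)*n)/2 = (5*n)/2 = 5*n/2)
t = 8 (t = 8*1 = 8)
F(-11, 1)*(-149 + t) = ((5/2)*1)*(-149 + 8) = (5/2)*(-141) = -705/2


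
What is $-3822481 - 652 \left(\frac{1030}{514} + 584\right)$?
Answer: $- \frac{1080570773}{257} \approx -4.2046 \cdot 10^{6}$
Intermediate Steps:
$-3822481 - 652 \left(\frac{1030}{514} + 584\right) = -3822481 - 652 \left(1030 \cdot \frac{1}{514} + 584\right) = -3822481 - 652 \left(\frac{515}{257} + 584\right) = -3822481 - \frac{98193156}{257} = - \frac{1080570773}{257}$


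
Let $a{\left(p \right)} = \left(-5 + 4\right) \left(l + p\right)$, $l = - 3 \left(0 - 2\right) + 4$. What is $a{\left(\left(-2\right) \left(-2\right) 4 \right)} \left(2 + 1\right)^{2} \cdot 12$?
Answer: $-2808$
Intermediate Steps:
$l = 10$ ($l = \left(-3\right) \left(-2\right) + 4 = 6 + 4 = 10$)
$a{\left(p \right)} = -10 - p$ ($a{\left(p \right)} = \left(-5 + 4\right) \left(10 + p\right) = - (10 + p) = -10 - p$)
$a{\left(\left(-2\right) \left(-2\right) 4 \right)} \left(2 + 1\right)^{2} \cdot 12 = \left(-10 - \left(-2\right) \left(-2\right) 4\right) \left(2 + 1\right)^{2} \cdot 12 = \left(-10 - 4 \cdot 4\right) 3^{2} \cdot 12 = \left(-10 - 16\right) 9 \cdot 12 = \left(-26\right) 9 \cdot 12 = \left(-234\right) 12 = -2808$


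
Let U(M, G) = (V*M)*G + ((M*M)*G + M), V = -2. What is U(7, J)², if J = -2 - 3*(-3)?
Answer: 63504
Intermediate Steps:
J = 7 (J = -2 + 9 = 7)
U(M, G) = M + G*M² - 2*G*M (U(M, G) = (-2*M)*G + ((M*M)*G + M) = -2*G*M + (M²*G + M) = -2*G*M + (G*M² + M) = -2*G*M + (M + G*M²) = M + G*M² - 2*G*M)
U(7, J)² = (7*(1 - 2*7 + 7*7))² = (7*(1 - 14 + 49))² = (7*36)² = 252² = 63504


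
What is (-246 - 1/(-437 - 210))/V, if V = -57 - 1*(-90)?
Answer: -159161/21351 ≈ -7.4545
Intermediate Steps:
V = 33 (V = -57 + 90 = 33)
(-246 - 1/(-437 - 210))/V = (-246 - 1/(-437 - 210))/33 = (-246 - 1/(-647))*(1/33) = (-246 - 1*(-1/647))*(1/33) = (-246 + 1/647)*(1/33) = -159161/647*1/33 = -159161/21351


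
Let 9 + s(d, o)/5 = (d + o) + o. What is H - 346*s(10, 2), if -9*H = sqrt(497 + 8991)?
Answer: -8650 - 4*sqrt(593)/9 ≈ -8660.8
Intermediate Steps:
s(d, o) = -45 + 5*d + 10*o (s(d, o) = -45 + 5*((d + o) + o) = -45 + 5*(d + 2*o) = -45 + (5*d + 10*o) = -45 + 5*d + 10*o)
H = -4*sqrt(593)/9 (H = -sqrt(497 + 8991)/9 = -4*sqrt(593)/9 ≈ -10.823)
H - 346*s(10, 2) = -4*sqrt(593)/9 - 346*(-45 + 5*10 + 10*2) = -4*sqrt(593)/9 - 346*(-45 + 50 + 20) = -4*sqrt(593)/9 - 346*25 = -4*sqrt(593)/9 - 8650 = -8650 - 4*sqrt(593)/9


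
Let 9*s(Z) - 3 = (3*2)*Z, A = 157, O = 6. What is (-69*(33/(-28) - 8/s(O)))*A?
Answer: 11927133/364 ≈ 32767.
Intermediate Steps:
s(Z) = ⅓ + 2*Z/3 (s(Z) = ⅓ + ((3*2)*Z)/9 = ⅓ + (6*Z)/9 = ⅓ + 2*Z/3)
(-69*(33/(-28) - 8/s(O)))*A = -69*(33/(-28) - 8/(⅓ + (⅔)*6))*157 = -69*(33*(-1/28) - 8/(⅓ + 4))*157 = -69*(-33/28 - 8/13/3)*157 = -69*(-33/28 - 8*3/13)*157 = -69*(-33/28 - 24/13)*157 = -69*(-1101/364)*157 = (75969/364)*157 = 11927133/364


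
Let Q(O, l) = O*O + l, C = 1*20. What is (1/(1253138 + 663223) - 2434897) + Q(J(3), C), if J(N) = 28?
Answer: -4664600895572/1916361 ≈ -2.4341e+6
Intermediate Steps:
C = 20
Q(O, l) = l + O² (Q(O, l) = O² + l = l + O²)
(1/(1253138 + 663223) - 2434897) + Q(J(3), C) = (1/(1253138 + 663223) - 2434897) + (20 + 28²) = (1/1916361 - 2434897) + (20 + 784) = (1/1916361 - 2434897) + 804 = -4666141649816/1916361 + 804 = -4664600895572/1916361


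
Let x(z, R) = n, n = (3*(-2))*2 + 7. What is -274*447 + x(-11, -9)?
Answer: -122483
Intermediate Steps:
n = -5 (n = -6*2 + 7 = -12 + 7 = -5)
x(z, R) = -5
-274*447 + x(-11, -9) = -274*447 - 5 = -122478 - 5 = -122483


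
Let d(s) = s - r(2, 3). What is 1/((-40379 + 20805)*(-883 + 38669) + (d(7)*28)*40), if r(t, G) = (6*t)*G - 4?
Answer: -1/739651164 ≈ -1.3520e-9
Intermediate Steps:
r(t, G) = -4 + 6*G*t (r(t, G) = 6*G*t - 4 = -4 + 6*G*t)
d(s) = -32 + s (d(s) = s - (-4 + 6*3*2) = s - (-4 + 36) = s - 1*32 = s - 32 = -32 + s)
1/((-40379 + 20805)*(-883 + 38669) + (d(7)*28)*40) = 1/((-40379 + 20805)*(-883 + 38669) + ((-32 + 7)*28)*40) = 1/(-19574*37786 - 25*28*40) = 1/(-739623164 - 700*40) = 1/(-739623164 - 28000) = 1/(-739651164) = -1/739651164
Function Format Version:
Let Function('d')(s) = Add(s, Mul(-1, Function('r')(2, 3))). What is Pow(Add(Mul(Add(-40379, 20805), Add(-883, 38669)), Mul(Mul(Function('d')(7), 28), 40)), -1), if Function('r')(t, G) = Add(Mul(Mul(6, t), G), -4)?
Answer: Rational(-1, 739651164) ≈ -1.3520e-9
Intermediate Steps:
Function('r')(t, G) = Add(-4, Mul(6, G, t)) (Function('r')(t, G) = Add(Mul(6, G, t), -4) = Add(-4, Mul(6, G, t)))
Function('d')(s) = Add(-32, s) (Function('d')(s) = Add(s, Mul(-1, Add(-4, Mul(6, 3, 2)))) = Add(s, Mul(-1, Add(-4, 36))) = Add(s, Mul(-1, 32)) = Add(s, -32) = Add(-32, s))
Pow(Add(Mul(Add(-40379, 20805), Add(-883, 38669)), Mul(Mul(Function('d')(7), 28), 40)), -1) = Pow(Add(Mul(Add(-40379, 20805), Add(-883, 38669)), Mul(Mul(Add(-32, 7), 28), 40)), -1) = Pow(Add(Mul(-19574, 37786), Mul(Mul(-25, 28), 40)), -1) = Pow(Add(-739623164, Mul(-700, 40)), -1) = Pow(Add(-739623164, -28000), -1) = Pow(-739651164, -1) = Rational(-1, 739651164)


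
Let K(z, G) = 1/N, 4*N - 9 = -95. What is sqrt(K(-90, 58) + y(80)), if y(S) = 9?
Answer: sqrt(16555)/43 ≈ 2.9922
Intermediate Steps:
N = -43/2 (N = 9/4 + (1/4)*(-95) = 9/4 - 95/4 = -43/2 ≈ -21.500)
K(z, G) = -2/43 (K(z, G) = 1/(-43/2) = -2/43)
sqrt(K(-90, 58) + y(80)) = sqrt(-2/43 + 9) = sqrt(385/43) = sqrt(16555)/43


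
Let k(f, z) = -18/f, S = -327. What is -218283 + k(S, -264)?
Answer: -23792841/109 ≈ -2.1828e+5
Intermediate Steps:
-218283 + k(S, -264) = -218283 - 18/(-327) = -218283 - 18*(-1/327) = -218283 + 6/109 = -23792841/109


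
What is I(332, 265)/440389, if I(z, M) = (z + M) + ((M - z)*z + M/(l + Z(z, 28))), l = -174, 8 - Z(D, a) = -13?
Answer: -3312256/67379517 ≈ -0.049158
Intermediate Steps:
Z(D, a) = 21 (Z(D, a) = 8 - 1*(-13) = 8 + 13 = 21)
I(z, M) = z + 152*M/153 + z*(M - z) (I(z, M) = (z + M) + ((M - z)*z + M/(-174 + 21)) = (M + z) + (z*(M - z) + M/(-153)) = (M + z) + (z*(M - z) - M/153) = (M + z) + (-M/153 + z*(M - z)) = z + 152*M/153 + z*(M - z))
I(332, 265)/440389 = (332 - 1*332**2 + (152/153)*265 + 265*332)/440389 = (332 - 1*110224 + 40280/153 + 87980)*(1/440389) = (332 - 110224 + 40280/153 + 87980)*(1/440389) = -3312256/153*1/440389 = -3312256/67379517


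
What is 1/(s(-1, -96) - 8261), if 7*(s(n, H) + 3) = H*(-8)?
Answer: -7/57080 ≈ -0.00012263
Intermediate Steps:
s(n, H) = -3 - 8*H/7 (s(n, H) = -3 + (H*(-8))/7 = -3 + (-8*H)/7 = -3 - 8*H/7)
1/(s(-1, -96) - 8261) = 1/((-3 - 8/7*(-96)) - 8261) = 1/((-3 + 768/7) - 8261) = 1/(747/7 - 8261) = 1/(-57080/7) = -7/57080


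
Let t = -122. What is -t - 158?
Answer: -36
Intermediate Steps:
-t - 158 = -1*(-122) - 158 = 122 - 158 = -36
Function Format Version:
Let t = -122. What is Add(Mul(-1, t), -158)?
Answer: -36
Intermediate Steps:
Add(Mul(-1, t), -158) = Add(Mul(-1, -122), -158) = Add(122, -158) = -36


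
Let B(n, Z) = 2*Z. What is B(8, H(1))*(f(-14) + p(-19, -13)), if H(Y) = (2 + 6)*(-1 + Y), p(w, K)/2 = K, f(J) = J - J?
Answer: 0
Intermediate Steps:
f(J) = 0
p(w, K) = 2*K
H(Y) = -8 + 8*Y (H(Y) = 8*(-1 + Y) = -8 + 8*Y)
B(8, H(1))*(f(-14) + p(-19, -13)) = (2*(-8 + 8*1))*(0 + 2*(-13)) = (2*(-8 + 8))*(0 - 26) = (2*0)*(-26) = 0*(-26) = 0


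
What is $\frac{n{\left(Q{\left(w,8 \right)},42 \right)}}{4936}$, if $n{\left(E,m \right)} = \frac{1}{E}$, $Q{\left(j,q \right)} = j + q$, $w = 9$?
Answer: $\frac{1}{83912} \approx 1.1917 \cdot 10^{-5}$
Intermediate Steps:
$\frac{n{\left(Q{\left(w,8 \right)},42 \right)}}{4936} = \frac{1}{\left(9 + 8\right) 4936} = \frac{1}{17} \cdot \frac{1}{4936} = \frac{1}{83912}$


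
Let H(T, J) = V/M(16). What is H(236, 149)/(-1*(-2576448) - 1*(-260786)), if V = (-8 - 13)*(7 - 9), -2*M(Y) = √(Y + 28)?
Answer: -21*√11/15604787 ≈ -4.4633e-6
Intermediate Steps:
M(Y) = -√(28 + Y)/2 (M(Y) = -√(Y + 28)/2 = -√(28 + Y)/2)
V = 42 (V = -21*(-2) = 42)
H(T, J) = -42*√11/11 (H(T, J) = 42/((-√(28 + 16)/2)) = 42/((-√11)) = 42*(-√11/11) = -42*√11/11)
H(236, 149)/(-1*(-2576448) - 1*(-260786)) = (-42*√11/11)/(-1*(-2576448) - 1*(-260786)) = (-42*√11/11)/(2576448 + 260786) = -42*√11/11/2837234 = -42*√11/11*(1/2837234) = -21*√11/15604787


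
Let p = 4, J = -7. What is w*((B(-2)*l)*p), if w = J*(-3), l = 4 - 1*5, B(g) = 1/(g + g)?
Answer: 21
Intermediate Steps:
B(g) = 1/(2*g)
l = -1 (l = 4 - 5 = -1)
w = 21 (w = -7*(-3) = 21)
w*((B(-2)*l)*p) = 21*((((½)/(-2))*(-1))*4) = 21*((((½)*(-½))*(-1))*4) = 21*(-¼*(-1)*4) = 21*((¼)*4) = 21*1 = 21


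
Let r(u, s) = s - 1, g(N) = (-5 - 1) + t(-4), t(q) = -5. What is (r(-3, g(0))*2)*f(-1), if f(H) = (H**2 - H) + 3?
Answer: -120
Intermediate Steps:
f(H) = 3 + H**2 - H
g(N) = -11 (g(N) = (-5 - 1) - 5 = -6 - 5 = -11)
r(u, s) = -1 + s
(r(-3, g(0))*2)*f(-1) = ((-1 - 11)*2)*(3 + (-1)**2 - 1*(-1)) = (-12*2)*(3 + 1 + 1) = -24*5 = -120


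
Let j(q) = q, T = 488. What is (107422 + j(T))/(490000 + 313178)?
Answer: 5995/44621 ≈ 0.13435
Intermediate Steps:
(107422 + j(T))/(490000 + 313178) = (107422 + 488)/(490000 + 313178) = 107910/803178 = 107910*(1/803178) = 5995/44621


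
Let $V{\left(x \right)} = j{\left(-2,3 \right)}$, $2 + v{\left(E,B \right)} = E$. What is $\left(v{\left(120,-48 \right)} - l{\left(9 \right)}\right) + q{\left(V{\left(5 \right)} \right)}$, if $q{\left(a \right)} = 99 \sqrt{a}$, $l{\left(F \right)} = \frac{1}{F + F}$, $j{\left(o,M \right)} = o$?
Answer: $\frac{2123}{18} + 99 i \sqrt{2} \approx 117.94 + 140.01 i$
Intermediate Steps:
$v{\left(E,B \right)} = -2 + E$
$l{\left(F \right)} = \frac{1}{2 F}$
$V{\left(x \right)} = -2$
$\left(v{\left(120,-48 \right)} - l{\left(9 \right)}\right) + q{\left(V{\left(5 \right)} \right)} = \left(\left(-2 + 120\right) - \frac{1}{2 \cdot 9}\right) + 99 \sqrt{-2} = \left(118 - \frac{1}{2} \cdot \frac{1}{9}\right) + 99 i \sqrt{2} = \left(118 - \frac{1}{18}\right) + 99 i \sqrt{2} = \frac{2123}{18} + 99 i \sqrt{2}$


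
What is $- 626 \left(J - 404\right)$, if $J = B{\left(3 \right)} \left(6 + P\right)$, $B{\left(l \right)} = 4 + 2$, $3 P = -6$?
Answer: $237880$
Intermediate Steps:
$P = -2$ ($P = \frac{1}{3} \left(-6\right) = -2$)
$B{\left(l \right)} = 6$
$J = 24$ ($J = 6 \left(6 - 2\right) = 6 \cdot 4 = 24$)
$- 626 \left(J - 404\right) = - 626 \left(24 - 404\right) = \left(-626\right) \left(-380\right) = 237880$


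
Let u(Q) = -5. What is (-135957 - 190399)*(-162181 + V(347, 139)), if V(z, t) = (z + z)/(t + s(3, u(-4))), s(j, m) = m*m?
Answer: 2170021817110/41 ≈ 5.2927e+10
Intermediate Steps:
s(j, m) = m²
V(z, t) = 2*z/(25 + t) (V(z, t) = (z + z)/(t + (-5)²) = (2*z)/(t + 25) = (2*z)/(25 + t) = 2*z/(25 + t))
(-135957 - 190399)*(-162181 + V(347, 139)) = (-135957 - 190399)*(-162181 + 2*347/(25 + 139)) = -326356*(-162181 + 2*347/164) = -326356*(-162181 + 2*347*(1/164)) = -326356*(-162181 + 347/82) = -326356*(-13298495/82) = 2170021817110/41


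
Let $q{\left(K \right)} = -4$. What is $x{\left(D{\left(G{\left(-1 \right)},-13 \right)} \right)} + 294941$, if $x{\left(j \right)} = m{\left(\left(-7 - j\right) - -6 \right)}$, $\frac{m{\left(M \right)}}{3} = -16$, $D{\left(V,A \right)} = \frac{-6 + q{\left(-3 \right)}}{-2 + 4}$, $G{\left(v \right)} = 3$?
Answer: $294893$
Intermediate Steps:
$D{\left(V,A \right)} = -5$ ($D{\left(V,A \right)} = \frac{-6 - 4}{-2 + 4} = - \frac{10}{2} = \left(-10\right) \frac{1}{2} = -5$)
$m{\left(M \right)} = -48$ ($m{\left(M \right)} = 3 \left(-16\right) = -48$)
$x{\left(j \right)} = -48$
$x{\left(D{\left(G{\left(-1 \right)},-13 \right)} \right)} + 294941 = -48 + 294941 = 294893$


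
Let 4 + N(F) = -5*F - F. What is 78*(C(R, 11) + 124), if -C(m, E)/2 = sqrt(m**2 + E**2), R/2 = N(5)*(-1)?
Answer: 9672 - 156*sqrt(4745) ≈ -1073.9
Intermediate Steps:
N(F) = -4 - 6*F (N(F) = -4 + (-5*F - F) = -4 - 6*F)
R = 68 (R = 2*((-4 - 6*5)*(-1)) = 2*((-4 - 30)*(-1)) = 2*(-34*(-1)) = 2*34 = 68)
C(m, E) = -2*sqrt(E**2 + m**2) (C(m, E) = -2*sqrt(m**2 + E**2) = -2*sqrt(E**2 + m**2))
78*(C(R, 11) + 124) = 78*(-2*sqrt(11**2 + 68**2) + 124) = 78*(-2*sqrt(121 + 4624) + 124) = 78*(-2*sqrt(4745) + 124) = 78*(124 - 2*sqrt(4745)) = 9672 - 156*sqrt(4745)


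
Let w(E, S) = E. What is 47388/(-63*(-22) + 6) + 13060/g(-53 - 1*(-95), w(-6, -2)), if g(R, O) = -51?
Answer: -1313561/5916 ≈ -222.04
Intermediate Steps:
47388/(-63*(-22) + 6) + 13060/g(-53 - 1*(-95), w(-6, -2)) = 47388/(-63*(-22) + 6) + 13060/(-51) = 47388/(1386 + 6) + 13060*(-1/51) = 47388/1392 - 13060/51 = 47388*(1/1392) - 13060/51 = 3949/116 - 13060/51 = -1313561/5916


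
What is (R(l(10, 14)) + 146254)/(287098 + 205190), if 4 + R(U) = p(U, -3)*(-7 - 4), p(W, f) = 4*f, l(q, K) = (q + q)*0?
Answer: 24397/82048 ≈ 0.29735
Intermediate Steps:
l(q, K) = 0 (l(q, K) = (2*q)*0 = 0)
R(U) = 128 (R(U) = -4 + (4*(-3))*(-7 - 4) = -4 - 12*(-11) = -4 + 132 = 128)
(R(l(10, 14)) + 146254)/(287098 + 205190) = (128 + 146254)/(287098 + 205190) = 146382/492288 = 146382*(1/492288) = 24397/82048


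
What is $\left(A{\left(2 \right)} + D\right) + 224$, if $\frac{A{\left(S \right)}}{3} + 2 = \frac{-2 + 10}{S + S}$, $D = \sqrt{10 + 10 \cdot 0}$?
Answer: $224 + \sqrt{10} \approx 227.16$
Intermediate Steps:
$D = \sqrt{10}$ ($D = \sqrt{10 + 0} = \sqrt{10} \approx 3.1623$)
$A{\left(S \right)} = -6 + \frac{12}{S}$ ($A{\left(S \right)} = -6 + 3 \frac{-2 + 10}{S + S} = -6 + 3 \frac{8}{2 S} = -6 + 3 \cdot 8 \frac{1}{2 S} = -6 + 3 \frac{4}{S} = -6 + \frac{12}{S}$)
$\left(A{\left(2 \right)} + D\right) + 224 = \left(\left(-6 + \frac{12}{2}\right) + \sqrt{10}\right) + 224 = \left(\left(-6 + 12 \cdot \frac{1}{2}\right) + \sqrt{10}\right) + 224 = \left(\left(-6 + 6\right) + \sqrt{10}\right) + 224 = \left(0 + \sqrt{10}\right) + 224 = \sqrt{10} + 224 = 224 + \sqrt{10}$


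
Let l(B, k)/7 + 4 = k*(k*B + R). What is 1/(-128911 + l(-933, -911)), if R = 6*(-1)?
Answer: -1/5420304728 ≈ -1.8449e-10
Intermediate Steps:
R = -6
l(B, k) = -28 + 7*k*(-6 + B*k) (l(B, k) = -28 + 7*(k*(k*B - 6)) = -28 + 7*(k*(B*k - 6)) = -28 + 7*(k*(-6 + B*k)) = -28 + 7*k*(-6 + B*k))
1/(-128911 + l(-933, -911)) = 1/(-128911 + (-28 - 42*(-911) + 7*(-933)*(-911)²)) = 1/(-128911 + (-28 + 38262 + 7*(-933)*829921)) = 1/(-128911 + (-28 + 38262 - 5420214051)) = 1/(-128911 - 5420175817) = 1/(-5420304728) = -1/5420304728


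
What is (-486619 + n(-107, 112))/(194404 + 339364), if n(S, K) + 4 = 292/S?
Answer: -52068953/57113176 ≈ -0.91168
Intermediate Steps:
n(S, K) = -4 + 292/S
(-486619 + n(-107, 112))/(194404 + 339364) = (-486619 + (-4 + 292/(-107)))/(194404 + 339364) = (-486619 + (-4 + 292*(-1/107)))/533768 = (-486619 + (-4 - 292/107))*(1/533768) = (-486619 - 720/107)*(1/533768) = -52068953/107*1/533768 = -52068953/57113176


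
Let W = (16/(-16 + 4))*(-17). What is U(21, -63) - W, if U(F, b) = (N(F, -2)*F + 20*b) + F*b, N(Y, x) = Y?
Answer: -6494/3 ≈ -2164.7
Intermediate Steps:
U(F, b) = F² + 20*b + F*b (U(F, b) = (F*F + 20*b) + F*b = (F² + 20*b) + F*b = F² + 20*b + F*b)
W = 68/3 (W = (16/(-12))*(-17) = (16*(-1/12))*(-17) = -4/3*(-17) = 68/3 ≈ 22.667)
U(21, -63) - W = (21² + 20*(-63) + 21*(-63)) - 1*68/3 = (441 - 1260 - 1323) - 68/3 = -2142 - 68/3 = -6494/3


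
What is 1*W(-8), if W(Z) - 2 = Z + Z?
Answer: -14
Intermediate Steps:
W(Z) = 2 + 2*Z (W(Z) = 2 + (Z + Z) = 2 + 2*Z)
1*W(-8) = 1*(2 + 2*(-8)) = 1*(2 - 16) = 1*(-14) = -14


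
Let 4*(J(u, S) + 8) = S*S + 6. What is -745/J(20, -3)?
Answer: 2980/17 ≈ 175.29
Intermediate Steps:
J(u, S) = -13/2 + S²/4 (J(u, S) = -8 + (S*S + 6)/4 = -8 + (S² + 6)/4 = -8 + (6 + S²)/4 = -8 + (3/2 + S²/4) = -13/2 + S²/4)
-745/J(20, -3) = -745/(-13/2 + (¼)*(-3)²) = -745/(-13/2 + (¼)*9) = -745/(-13/2 + 9/4) = -745/(-17/4) = -745*(-4/17) = 2980/17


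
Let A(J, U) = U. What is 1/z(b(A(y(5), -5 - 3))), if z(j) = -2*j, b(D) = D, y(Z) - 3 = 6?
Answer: 1/16 ≈ 0.062500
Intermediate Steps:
y(Z) = 9 (y(Z) = 3 + 6 = 9)
1/z(b(A(y(5), -5 - 3))) = 1/(-2*(-5 - 3)) = 1/(-2*(-8)) = 1/16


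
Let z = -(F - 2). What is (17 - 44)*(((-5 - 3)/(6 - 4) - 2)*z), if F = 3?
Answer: -162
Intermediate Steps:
z = -1 (z = -(3 - 2) = -1*1 = -1)
(17 - 44)*(((-5 - 3)/(6 - 4) - 2)*z) = (17 - 44)*(((-5 - 3)/(6 - 4) - 2)*(-1)) = -27*(-8/2 - 2)*(-1) = -27*(-8*½ - 2)*(-1) = -27*(-4 - 2)*(-1) = -(-162)*(-1) = -27*6 = -162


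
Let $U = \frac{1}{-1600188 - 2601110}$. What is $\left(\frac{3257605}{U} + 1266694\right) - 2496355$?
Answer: $-13686170600951$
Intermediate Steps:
$U = - \frac{1}{4201298}$ ($U = \frac{1}{-1600188 - 2601110} = \frac{1}{-4201298} = - \frac{1}{4201298} \approx -2.3802 \cdot 10^{-7}$)
$\left(\frac{3257605}{U} + 1266694\right) - 2496355 = \left(\frac{3257605}{- \frac{1}{4201298}} + 1266694\right) - 2496355 = \left(3257605 \left(-4201298\right) + 1266694\right) - 2496355 = \left(-13686169371290 + 1266694\right) - 2496355 = -13686168104596 - 2496355 = -13686170600951$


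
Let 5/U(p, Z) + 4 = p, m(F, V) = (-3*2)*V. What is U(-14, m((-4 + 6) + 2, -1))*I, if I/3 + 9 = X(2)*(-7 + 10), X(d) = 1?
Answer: 5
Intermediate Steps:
m(F, V) = -6*V
U(p, Z) = 5/(-4 + p)
I = -18 (I = -27 + 3*(1*(-7 + 10)) = -27 + 3*(1*3) = -27 + 3*3 = -27 + 9 = -18)
U(-14, m((-4 + 6) + 2, -1))*I = (5/(-4 - 14))*(-18) = (5/(-18))*(-18) = (5*(-1/18))*(-18) = -5/18*(-18) = 5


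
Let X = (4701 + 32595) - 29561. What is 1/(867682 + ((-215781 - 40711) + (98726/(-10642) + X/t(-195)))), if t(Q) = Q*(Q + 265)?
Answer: 159630/97562688353 ≈ 1.6362e-6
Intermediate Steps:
t(Q) = Q*(265 + Q)
X = 7735 (X = 37296 - 29561 = 7735)
1/(867682 + ((-215781 - 40711) + (98726/(-10642) + X/t(-195)))) = 1/(867682 + ((-215781 - 40711) + (98726/(-10642) + 7735/((-195*(265 - 195)))))) = 1/(867682 + (-256492 + (98726*(-1/10642) + 7735/((-195*70))))) = 1/(867682 + (-256492 + (-49363/5321 + 7735/(-13650)))) = 1/(867682 + (-256492 + (-49363/5321 + 7735*(-1/13650)))) = 1/(867682 + (-256492 + (-49363/5321 - 17/30))) = 1/(867682 + (-256492 - 1571347/159630)) = 1/(867682 - 40945389307/159630) = 1/(97562688353/159630) = 159630/97562688353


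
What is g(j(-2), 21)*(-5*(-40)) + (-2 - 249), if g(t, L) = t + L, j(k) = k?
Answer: 3549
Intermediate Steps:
g(t, L) = L + t
g(j(-2), 21)*(-5*(-40)) + (-2 - 249) = (21 - 2)*(-5*(-40)) + (-2 - 249) = 19*200 - 251 = 3800 - 251 = 3549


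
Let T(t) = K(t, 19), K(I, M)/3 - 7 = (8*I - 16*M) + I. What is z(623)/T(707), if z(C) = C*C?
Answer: 388129/18198 ≈ 21.328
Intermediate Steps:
z(C) = C**2
K(I, M) = 21 - 48*M + 27*I (K(I, M) = 21 + 3*((8*I - 16*M) + I) = 21 + 3*((-16*M + 8*I) + I) = 21 + 3*(-16*M + 9*I) = 21 + (-48*M + 27*I) = 21 - 48*M + 27*I)
T(t) = -891 + 27*t (T(t) = 21 - 48*19 + 27*t = 21 - 912 + 27*t = -891 + 27*t)
z(623)/T(707) = 623**2/(-891 + 27*707) = 388129/(-891 + 19089) = 388129/18198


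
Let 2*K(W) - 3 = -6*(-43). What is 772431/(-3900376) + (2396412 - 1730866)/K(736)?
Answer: 5191557686101/1017998136 ≈ 5099.8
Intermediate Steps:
K(W) = 261/2 (K(W) = 3/2 + (-6*(-43))/2 = 3/2 + (½)*258 = 3/2 + 129 = 261/2)
772431/(-3900376) + (2396412 - 1730866)/K(736) = 772431/(-3900376) + (2396412 - 1730866)/(261/2) = 772431*(-1/3900376) + 665546*(2/261) = -772431/3900376 + 1331092/261 = 5191557686101/1017998136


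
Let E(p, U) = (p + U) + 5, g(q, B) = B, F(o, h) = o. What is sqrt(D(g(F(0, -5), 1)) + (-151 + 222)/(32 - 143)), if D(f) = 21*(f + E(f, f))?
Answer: sqrt(2062047)/111 ≈ 12.937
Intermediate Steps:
E(p, U) = 5 + U + p (E(p, U) = (U + p) + 5 = 5 + U + p)
D(f) = 105 + 63*f (D(f) = 21*(f + (5 + f + f)) = 21*(f + (5 + 2*f)) = 21*(5 + 3*f) = 105 + 63*f)
sqrt(D(g(F(0, -5), 1)) + (-151 + 222)/(32 - 143)) = sqrt((105 + 63*1) + (-151 + 222)/(32 - 143)) = sqrt((105 + 63) + 71/(-111)) = sqrt(168 + 71*(-1/111)) = sqrt(168 - 71/111) = sqrt(18577/111) = sqrt(2062047)/111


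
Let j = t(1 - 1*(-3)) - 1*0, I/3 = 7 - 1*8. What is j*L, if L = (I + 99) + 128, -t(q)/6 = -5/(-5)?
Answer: -1344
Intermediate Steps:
I = -3 (I = 3*(7 - 1*8) = 3*(7 - 8) = 3*(-1) = -3)
t(q) = -6 (t(q) = -(-30)/(-5) = -(-30)*(-1)/5 = -6*1 = -6)
L = 224 (L = (-3 + 99) + 128 = 96 + 128 = 224)
j = -6 (j = -6 - 1*0 = -6 + 0 = -6)
j*L = -6*224 = -1344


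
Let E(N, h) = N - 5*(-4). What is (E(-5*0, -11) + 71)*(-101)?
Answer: -9191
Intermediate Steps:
E(N, h) = 20 + N (E(N, h) = N + 20 = 20 + N)
(E(-5*0, -11) + 71)*(-101) = ((20 - 5*0) + 71)*(-101) = ((20 + 0) + 71)*(-101) = (20 + 71)*(-101) = 91*(-101) = -9191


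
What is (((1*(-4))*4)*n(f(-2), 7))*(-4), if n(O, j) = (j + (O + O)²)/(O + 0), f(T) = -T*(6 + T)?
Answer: 2104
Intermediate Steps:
f(T) = -T*(6 + T)
n(O, j) = (j + 4*O²)/O (n(O, j) = (j + (2*O)²)/O = (j + 4*O²)/O)
(((1*(-4))*4)*n(f(-2), 7))*(-4) = (((1*(-4))*4)*(4*(-1*(-2)*(6 - 2)) + 7/((-1*(-2)*(6 - 2)))))*(-4) = ((-4*4)*(4*(-1*(-2)*4) + 7/((-1*(-2)*4))))*(-4) = -16*(4*8 + 7/8)*(-4) = -16*(32 + 7*(⅛))*(-4) = -16*(32 + 7/8)*(-4) = -16*263/8*(-4) = -526*(-4) = 2104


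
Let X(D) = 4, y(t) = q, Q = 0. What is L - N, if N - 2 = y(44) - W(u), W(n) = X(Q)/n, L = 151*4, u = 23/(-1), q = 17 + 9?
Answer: 13244/23 ≈ 575.83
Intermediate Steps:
q = 26
y(t) = 26
u = -23 (u = 23*(-1) = -23)
L = 604
W(n) = 4/n
N = 648/23 (N = 2 + (26 - 4/(-23)) = 2 + (26 - 4*(-1)/23) = 2 + (26 - 1*(-4/23)) = 2 + (26 + 4/23) = 2 + 602/23 = 648/23 ≈ 28.174)
L - N = 604 - 1*648/23 = 604 - 648/23 = 13244/23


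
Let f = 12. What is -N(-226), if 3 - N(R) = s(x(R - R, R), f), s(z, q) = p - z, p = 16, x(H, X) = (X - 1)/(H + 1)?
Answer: 240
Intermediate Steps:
x(H, X) = (-1 + X)/(1 + H)
s(z, q) = 16 - z
N(R) = -14 + R (N(R) = 3 - (16 - (-1 + R)/(1 + (R - R))) = 3 - (16 - (-1 + R)/(1 + 0)) = 3 - (16 - (-1 + R)/1) = 3 - (16 - (-1 + R)) = 3 - (16 + (1 - R)) = 3 - (17 - R) = 3 + (-17 + R) = -14 + R)
-N(-226) = -(-14 - 226) = -1*(-240) = 240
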